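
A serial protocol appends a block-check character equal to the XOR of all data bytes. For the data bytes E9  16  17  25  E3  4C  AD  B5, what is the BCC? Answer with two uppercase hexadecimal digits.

XOR the bytes together:
  start with 0xE9
  0xE9 ⊕ 0x16 = 0xFF
  0xFF ⊕ 0x17 = 0xE8
  0xE8 ⊕ 0x25 = 0xCD
  0xCD ⊕ 0xE3 = 0x2E
  0x2E ⊕ 0x4C = 0x62
  0x62 ⊕ 0xAD = 0xCF
  0xCF ⊕ 0xB5 = 0x7A

7A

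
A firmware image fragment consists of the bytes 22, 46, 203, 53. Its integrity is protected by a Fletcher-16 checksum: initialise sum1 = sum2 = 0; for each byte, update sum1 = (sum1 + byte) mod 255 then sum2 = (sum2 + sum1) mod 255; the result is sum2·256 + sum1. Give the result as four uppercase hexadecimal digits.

AF45

Running sums (mod 255):
  after byte 0 (22): sum1=22, sum2=22
  after byte 1 (46): sum1=68, sum2=90
  after byte 2 (203): sum1=16, sum2=106
  after byte 3 (53): sum1=69, sum2=175
Checksum = sum2·256 + sum1 = 175·256 + 69 = 44869 = 0xAF45.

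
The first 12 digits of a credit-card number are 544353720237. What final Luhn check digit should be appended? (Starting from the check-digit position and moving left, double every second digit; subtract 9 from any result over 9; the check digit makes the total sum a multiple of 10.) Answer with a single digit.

3

Partial digits right→left: 7 3 2 0 2 7 3 5 3 4 4 5
Double every second digit counting from the check-digit position (so the 1st, 3rd, 5th, ... of the partial from the right).
  doubled (with −9 where >9): 5 4 4 6 6 8 → sum 33
  kept as-is: 3 0 7 5 4 5 → sum 24
Total = 33 + 24 = 57.
Check digit = (10 − (57 mod 10)) mod 10 = 3.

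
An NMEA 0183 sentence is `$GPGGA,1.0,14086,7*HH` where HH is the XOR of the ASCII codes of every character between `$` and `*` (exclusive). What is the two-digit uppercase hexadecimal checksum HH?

59

XOR the ASCII codes of the payload characters:
  'G' = 0x47 → acc = 0x47
  'P' = 0x50 → acc = 0x17
  'G' = 0x47 → acc = 0x50
  'G' = 0x47 → acc = 0x17
  'A' = 0x41 → acc = 0x56
  ',' = 0x2C → acc = 0x7A
  '1' = 0x31 → acc = 0x4B
  '.' = 0x2E → acc = 0x65
  '0' = 0x30 → acc = 0x55
  ',' = 0x2C → acc = 0x79
  '1' = 0x31 → acc = 0x48
  '4' = 0x34 → acc = 0x7C
  '0' = 0x30 → acc = 0x4C
  '8' = 0x38 → acc = 0x74
  '6' = 0x36 → acc = 0x42
  ',' = 0x2C → acc = 0x6E
  '7' = 0x37 → acc = 0x59
Checksum = 0x59.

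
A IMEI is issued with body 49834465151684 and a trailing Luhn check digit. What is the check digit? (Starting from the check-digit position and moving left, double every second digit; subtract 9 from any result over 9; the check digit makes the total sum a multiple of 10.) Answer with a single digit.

2

Partial digits right→left: 4 8 6 1 5 1 5 6 4 4 3 8 9 4
Double every second digit counting from the check-digit position (so the 1st, 3rd, 5th, ... of the partial from the right).
  doubled (with −9 where >9): 8 3 1 1 8 6 9 → sum 36
  kept as-is: 8 1 1 6 4 8 4 → sum 32
Total = 36 + 32 = 68.
Check digit = (10 − (68 mod 10)) mod 10 = 2.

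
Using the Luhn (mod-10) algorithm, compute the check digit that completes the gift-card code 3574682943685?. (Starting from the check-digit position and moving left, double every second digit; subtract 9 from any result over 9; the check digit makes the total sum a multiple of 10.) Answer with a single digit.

3

Partial digits right→left: 5 8 6 3 4 9 2 8 6 4 7 5 3
Double every second digit counting from the check-digit position (so the 1st, 3rd, 5th, ... of the partial from the right).
  doubled (with −9 where >9): 1 3 8 4 3 5 6 → sum 30
  kept as-is: 8 3 9 8 4 5 → sum 37
Total = 30 + 37 = 67.
Check digit = (10 − (67 mod 10)) mod 10 = 3.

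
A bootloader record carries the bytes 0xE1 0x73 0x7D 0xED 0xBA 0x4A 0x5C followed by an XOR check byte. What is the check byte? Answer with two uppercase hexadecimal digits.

XOR the bytes together:
  start with 0xE1
  0xE1 ⊕ 0x73 = 0x92
  0x92 ⊕ 0x7D = 0xEF
  0xEF ⊕ 0xED = 0x02
  0x02 ⊕ 0xBA = 0xB8
  0xB8 ⊕ 0x4A = 0xF2
  0xF2 ⊕ 0x5C = 0xAE

AE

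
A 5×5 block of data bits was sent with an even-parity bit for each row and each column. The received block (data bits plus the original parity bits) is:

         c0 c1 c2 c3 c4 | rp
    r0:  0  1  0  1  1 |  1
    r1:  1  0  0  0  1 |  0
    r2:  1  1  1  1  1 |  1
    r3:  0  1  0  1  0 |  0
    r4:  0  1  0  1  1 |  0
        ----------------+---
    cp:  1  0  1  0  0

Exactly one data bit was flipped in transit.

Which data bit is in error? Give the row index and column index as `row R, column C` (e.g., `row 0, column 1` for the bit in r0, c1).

Recompute each row's even parity and compare to rp:
  r0: data parity 1, sent rp 1 → ok
  r1: data parity 0, sent rp 0 → ok
  r2: data parity 1, sent rp 1 → ok
  r3: data parity 0, sent rp 0 → ok
  r4: data parity 1, sent rp 0 → mismatch
Recompute each column's even parity and compare to cp:
  c0: data parity 0, sent cp 1 → mismatch
  c1: data parity 0, sent cp 0 → ok
  c2: data parity 1, sent cp 1 → ok
  c3: data parity 0, sent cp 0 → ok
  c4: data parity 0, sent cp 0 → ok
Exactly one row (r4) and one column (c0) fail → the flipped bit is at their intersection.

row 4, column 0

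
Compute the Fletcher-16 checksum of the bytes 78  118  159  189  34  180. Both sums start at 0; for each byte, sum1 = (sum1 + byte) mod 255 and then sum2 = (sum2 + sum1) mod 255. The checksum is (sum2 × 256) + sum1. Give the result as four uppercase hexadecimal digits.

D6F8

Running sums (mod 255):
  after byte 0 (78): sum1=78, sum2=78
  after byte 1 (118): sum1=196, sum2=19
  after byte 2 (159): sum1=100, sum2=119
  after byte 3 (189): sum1=34, sum2=153
  after byte 4 (34): sum1=68, sum2=221
  after byte 5 (180): sum1=248, sum2=214
Checksum = sum2·256 + sum1 = 214·256 + 248 = 55032 = 0xD6F8.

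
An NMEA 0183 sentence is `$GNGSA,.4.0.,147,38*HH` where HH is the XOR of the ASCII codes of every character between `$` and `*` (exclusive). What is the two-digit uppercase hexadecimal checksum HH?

XOR the ASCII codes of the payload characters:
  'G' = 0x47 → acc = 0x47
  'N' = 0x4E → acc = 0x09
  'G' = 0x47 → acc = 0x4E
  'S' = 0x53 → acc = 0x1D
  'A' = 0x41 → acc = 0x5C
  ',' = 0x2C → acc = 0x70
  '.' = 0x2E → acc = 0x5E
  '4' = 0x34 → acc = 0x6A
  '.' = 0x2E → acc = 0x44
  '0' = 0x30 → acc = 0x74
  '.' = 0x2E → acc = 0x5A
  ',' = 0x2C → acc = 0x76
  '1' = 0x31 → acc = 0x47
  '4' = 0x34 → acc = 0x73
  '7' = 0x37 → acc = 0x44
  ',' = 0x2C → acc = 0x68
  '3' = 0x33 → acc = 0x5B
  '8' = 0x38 → acc = 0x63
Checksum = 0x63.

63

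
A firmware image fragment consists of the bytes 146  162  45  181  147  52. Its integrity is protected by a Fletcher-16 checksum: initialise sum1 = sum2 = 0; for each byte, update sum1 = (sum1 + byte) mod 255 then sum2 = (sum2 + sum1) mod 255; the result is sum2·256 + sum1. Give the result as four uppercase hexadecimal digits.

CDDF

Running sums (mod 255):
  after byte 0 (146): sum1=146, sum2=146
  after byte 1 (162): sum1=53, sum2=199
  after byte 2 (45): sum1=98, sum2=42
  after byte 3 (181): sum1=24, sum2=66
  after byte 4 (147): sum1=171, sum2=237
  after byte 5 (52): sum1=223, sum2=205
Checksum = sum2·256 + sum1 = 205·256 + 223 = 52703 = 0xCDDF.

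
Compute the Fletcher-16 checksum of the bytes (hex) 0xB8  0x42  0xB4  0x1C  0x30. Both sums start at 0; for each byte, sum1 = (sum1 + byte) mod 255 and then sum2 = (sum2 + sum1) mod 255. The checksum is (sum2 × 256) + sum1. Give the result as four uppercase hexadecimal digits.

Running sums (mod 255):
  after byte 0 (0xB8): sum1=184, sum2=184
  after byte 1 (0x42): sum1=250, sum2=179
  after byte 2 (0xB4): sum1=175, sum2=99
  after byte 3 (0x1C): sum1=203, sum2=47
  after byte 4 (0x30): sum1=251, sum2=43
Checksum = sum2·256 + sum1 = 43·256 + 251 = 11259 = 0x2BFB.

2BFB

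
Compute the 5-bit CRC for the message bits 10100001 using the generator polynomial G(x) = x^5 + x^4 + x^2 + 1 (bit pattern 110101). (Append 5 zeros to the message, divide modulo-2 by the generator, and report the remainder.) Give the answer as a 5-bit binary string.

Append 5 zeros: 1010000100000. Divide by 110101 (XOR where the leading bit is 1):
  pos 0: 101000 XOR 110101 = 011101
  pos 1: 111010 XOR 110101 = 001111
  pos 3: 111110 XOR 110101 = 001011
  pos 5: 101100 XOR 110101 = 011001
  pos 6: 110010 XOR 110101 = 000111
Remainder (last 5 bits) = 01110. This is the CRC / FCS.

01110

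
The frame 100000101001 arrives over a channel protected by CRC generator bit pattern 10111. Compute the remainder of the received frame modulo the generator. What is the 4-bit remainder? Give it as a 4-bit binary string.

Modulo-2 division of 100000101001 by 10111:
  pos 0: 10000 XOR 10111 = 00111
  pos 2: 11101 XOR 10111 = 01010
  pos 3: 10100 XOR 10111 = 00011
  pos 6: 11100 XOR 10111 = 01011
  pos 7: 10111 XOR 10111 = 00000
Remainder = 0000 (zero — the frame passes the CRC check).

0000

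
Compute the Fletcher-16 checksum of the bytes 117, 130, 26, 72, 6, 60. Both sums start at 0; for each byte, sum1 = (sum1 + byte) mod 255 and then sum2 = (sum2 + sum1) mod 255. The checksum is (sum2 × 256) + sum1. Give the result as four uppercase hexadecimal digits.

D69C

Running sums (mod 255):
  after byte 0 (117): sum1=117, sum2=117
  after byte 1 (130): sum1=247, sum2=109
  after byte 2 (26): sum1=18, sum2=127
  after byte 3 (72): sum1=90, sum2=217
  after byte 4 (6): sum1=96, sum2=58
  after byte 5 (60): sum1=156, sum2=214
Checksum = sum2·256 + sum1 = 214·256 + 156 = 54940 = 0xD69C.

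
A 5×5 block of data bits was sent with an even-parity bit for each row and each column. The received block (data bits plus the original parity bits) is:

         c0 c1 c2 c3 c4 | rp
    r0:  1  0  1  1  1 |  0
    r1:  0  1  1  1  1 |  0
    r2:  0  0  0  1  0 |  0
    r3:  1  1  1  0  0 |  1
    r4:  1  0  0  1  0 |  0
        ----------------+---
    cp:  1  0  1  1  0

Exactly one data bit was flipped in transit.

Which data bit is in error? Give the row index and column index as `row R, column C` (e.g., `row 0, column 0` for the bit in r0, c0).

Recompute each row's even parity and compare to rp:
  r0: data parity 0, sent rp 0 → ok
  r1: data parity 0, sent rp 0 → ok
  r2: data parity 1, sent rp 0 → mismatch
  r3: data parity 1, sent rp 1 → ok
  r4: data parity 0, sent rp 0 → ok
Recompute each column's even parity and compare to cp:
  c0: data parity 1, sent cp 1 → ok
  c1: data parity 0, sent cp 0 → ok
  c2: data parity 1, sent cp 1 → ok
  c3: data parity 0, sent cp 1 → mismatch
  c4: data parity 0, sent cp 0 → ok
Exactly one row (r2) and one column (c3) fail → the flipped bit is at their intersection.

row 2, column 3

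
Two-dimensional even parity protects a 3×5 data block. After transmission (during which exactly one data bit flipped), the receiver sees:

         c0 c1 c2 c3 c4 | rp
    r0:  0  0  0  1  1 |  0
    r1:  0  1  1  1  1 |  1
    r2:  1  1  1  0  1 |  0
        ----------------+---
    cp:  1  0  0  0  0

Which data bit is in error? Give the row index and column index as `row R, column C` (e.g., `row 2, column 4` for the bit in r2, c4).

row 1, column 4

Recompute each row's even parity and compare to rp:
  r0: data parity 0, sent rp 0 → ok
  r1: data parity 0, sent rp 1 → mismatch
  r2: data parity 0, sent rp 0 → ok
Recompute each column's even parity and compare to cp:
  c0: data parity 1, sent cp 1 → ok
  c1: data parity 0, sent cp 0 → ok
  c2: data parity 0, sent cp 0 → ok
  c3: data parity 0, sent cp 0 → ok
  c4: data parity 1, sent cp 0 → mismatch
Exactly one row (r1) and one column (c4) fail → the flipped bit is at their intersection.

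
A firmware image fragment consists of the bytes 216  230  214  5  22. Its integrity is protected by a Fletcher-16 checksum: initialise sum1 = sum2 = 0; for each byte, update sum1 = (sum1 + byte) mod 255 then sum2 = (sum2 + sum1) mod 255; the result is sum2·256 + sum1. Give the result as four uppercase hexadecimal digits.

Running sums (mod 255):
  after byte 0 (216): sum1=216, sum2=216
  after byte 1 (230): sum1=191, sum2=152
  after byte 2 (214): sum1=150, sum2=47
  after byte 3 (5): sum1=155, sum2=202
  after byte 4 (22): sum1=177, sum2=124
Checksum = sum2·256 + sum1 = 124·256 + 177 = 31921 = 0x7CB1.

7CB1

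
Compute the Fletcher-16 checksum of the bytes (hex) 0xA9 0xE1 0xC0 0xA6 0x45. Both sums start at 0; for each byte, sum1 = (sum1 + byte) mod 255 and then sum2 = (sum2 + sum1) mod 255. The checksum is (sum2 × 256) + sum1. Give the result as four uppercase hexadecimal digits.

AC38

Running sums (mod 255):
  after byte 0 (0xA9): sum1=169, sum2=169
  after byte 1 (0xE1): sum1=139, sum2=53
  after byte 2 (0xC0): sum1=76, sum2=129
  after byte 3 (0xA6): sum1=242, sum2=116
  after byte 4 (0x45): sum1=56, sum2=172
Checksum = sum2·256 + sum1 = 172·256 + 56 = 44088 = 0xAC38.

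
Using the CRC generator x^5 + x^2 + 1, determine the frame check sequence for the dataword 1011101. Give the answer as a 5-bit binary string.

00001

Append 5 zeros: 101110100000. Divide by 100101 (XOR where the leading bit is 1):
  pos 0: 101110 XOR 100101 = 001011
  pos 2: 101110 XOR 100101 = 001011
  pos 4: 101100 XOR 100101 = 001001
  pos 6: 100100 XOR 100101 = 000001
Remainder (last 5 bits) = 00001. This is the CRC / FCS.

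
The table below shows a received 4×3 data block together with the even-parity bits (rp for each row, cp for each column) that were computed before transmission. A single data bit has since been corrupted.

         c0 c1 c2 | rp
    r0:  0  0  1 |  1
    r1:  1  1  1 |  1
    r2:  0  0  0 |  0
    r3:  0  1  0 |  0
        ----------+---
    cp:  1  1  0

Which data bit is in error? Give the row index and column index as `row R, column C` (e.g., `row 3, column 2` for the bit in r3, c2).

Recompute each row's even parity and compare to rp:
  r0: data parity 1, sent rp 1 → ok
  r1: data parity 1, sent rp 1 → ok
  r2: data parity 0, sent rp 0 → ok
  r3: data parity 1, sent rp 0 → mismatch
Recompute each column's even parity and compare to cp:
  c0: data parity 1, sent cp 1 → ok
  c1: data parity 0, sent cp 1 → mismatch
  c2: data parity 0, sent cp 0 → ok
Exactly one row (r3) and one column (c1) fail → the flipped bit is at their intersection.

row 3, column 1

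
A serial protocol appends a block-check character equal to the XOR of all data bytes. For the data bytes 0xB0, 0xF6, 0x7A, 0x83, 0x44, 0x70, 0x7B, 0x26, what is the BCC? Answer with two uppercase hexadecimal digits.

XOR the bytes together:
  start with 0xB0
  0xB0 ⊕ 0xF6 = 0x46
  0x46 ⊕ 0x7A = 0x3C
  0x3C ⊕ 0x83 = 0xBF
  0xBF ⊕ 0x44 = 0xFB
  0xFB ⊕ 0x70 = 0x8B
  0x8B ⊕ 0x7B = 0xF0
  0xF0 ⊕ 0x26 = 0xD6

D6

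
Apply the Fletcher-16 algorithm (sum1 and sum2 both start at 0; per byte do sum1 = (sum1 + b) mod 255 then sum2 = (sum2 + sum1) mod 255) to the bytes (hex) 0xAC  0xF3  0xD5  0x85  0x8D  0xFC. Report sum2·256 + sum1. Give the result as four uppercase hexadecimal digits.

Running sums (mod 255):
  after byte 0 (0xAC): sum1=172, sum2=172
  after byte 1 (0xF3): sum1=160, sum2=77
  after byte 2 (0xD5): sum1=118, sum2=195
  after byte 3 (0x85): sum1=251, sum2=191
  after byte 4 (0x8D): sum1=137, sum2=73
  after byte 5 (0xFC): sum1=134, sum2=207
Checksum = sum2·256 + sum1 = 207·256 + 134 = 53126 = 0xCF86.

CF86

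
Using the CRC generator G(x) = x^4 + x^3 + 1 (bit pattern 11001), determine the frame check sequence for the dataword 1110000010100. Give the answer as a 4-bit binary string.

Append 4 zeros: 11100000101000000. Divide by 11001 (XOR where the leading bit is 1):
  pos 0: 11100 XOR 11001 = 00101
  pos 2: 10100 XOR 11001 = 01101
  pos 3: 11010 XOR 11001 = 00011
  pos 6: 11101 XOR 11001 = 00100
  pos 8: 10000 XOR 11001 = 01001
  pos 9: 10010 XOR 11001 = 01011
  pos 10: 10110 XOR 11001 = 01111
  pos 11: 11110 XOR 11001 = 00111
Remainder (last 4 bits) = 1110. This is the CRC / FCS.

1110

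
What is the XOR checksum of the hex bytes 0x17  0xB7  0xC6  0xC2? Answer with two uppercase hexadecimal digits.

XOR the bytes together:
  start with 0x17
  0x17 ⊕ 0xB7 = 0xA0
  0xA0 ⊕ 0xC6 = 0x66
  0x66 ⊕ 0xC2 = 0xA4

A4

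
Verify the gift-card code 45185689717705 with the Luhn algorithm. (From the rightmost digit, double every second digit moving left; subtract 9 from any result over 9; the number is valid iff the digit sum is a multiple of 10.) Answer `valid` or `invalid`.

From the right, keep odd positions and double even positions (subtract 9 from any doubled value over 9):
  doubled (positions 2,4,...): 0 5 5 7 1 2 8 → sum 28
  kept (positions 1,3,...): 5 7 1 9 6 8 5 → sum 41
Total = 69.
69 mod 10 = 9, so the number is invalid.

invalid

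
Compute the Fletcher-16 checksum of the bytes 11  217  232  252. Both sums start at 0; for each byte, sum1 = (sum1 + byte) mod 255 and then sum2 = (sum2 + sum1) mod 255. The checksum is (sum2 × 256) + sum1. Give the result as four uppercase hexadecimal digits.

88CA

Running sums (mod 255):
  after byte 0 (11): sum1=11, sum2=11
  after byte 1 (217): sum1=228, sum2=239
  after byte 2 (232): sum1=205, sum2=189
  after byte 3 (252): sum1=202, sum2=136
Checksum = sum2·256 + sum1 = 136·256 + 202 = 35018 = 0x88CA.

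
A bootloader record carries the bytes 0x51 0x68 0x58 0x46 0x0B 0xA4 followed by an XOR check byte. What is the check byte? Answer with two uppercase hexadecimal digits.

XOR the bytes together:
  start with 0x51
  0x51 ⊕ 0x68 = 0x39
  0x39 ⊕ 0x58 = 0x61
  0x61 ⊕ 0x46 = 0x27
  0x27 ⊕ 0x0B = 0x2C
  0x2C ⊕ 0xA4 = 0x88

88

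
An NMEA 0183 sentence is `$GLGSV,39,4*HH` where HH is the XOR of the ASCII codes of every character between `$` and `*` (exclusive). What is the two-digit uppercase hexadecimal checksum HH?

77

XOR the ASCII codes of the payload characters:
  'G' = 0x47 → acc = 0x47
  'L' = 0x4C → acc = 0x0B
  'G' = 0x47 → acc = 0x4C
  'S' = 0x53 → acc = 0x1F
  'V' = 0x56 → acc = 0x49
  ',' = 0x2C → acc = 0x65
  '3' = 0x33 → acc = 0x56
  '9' = 0x39 → acc = 0x6F
  ',' = 0x2C → acc = 0x43
  '4' = 0x34 → acc = 0x77
Checksum = 0x77.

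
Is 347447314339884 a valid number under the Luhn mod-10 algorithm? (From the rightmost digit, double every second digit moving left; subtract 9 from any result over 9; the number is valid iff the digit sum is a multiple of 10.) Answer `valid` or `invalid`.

From the right, keep odd positions and double even positions (subtract 9 from any doubled value over 9):
  doubled (positions 2,4,...): 7 9 6 2 5 8 8 → sum 45
  kept (positions 1,3,...): 4 8 3 4 3 4 7 3 → sum 36
Total = 81.
81 mod 10 = 1, so the number is invalid.

invalid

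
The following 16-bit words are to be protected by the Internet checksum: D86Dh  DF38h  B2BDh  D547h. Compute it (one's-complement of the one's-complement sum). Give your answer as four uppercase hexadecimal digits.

C053

One's-complement addition (fold any carry out of bit 15 back into bit 0):
  0xD86D + 0xDF38 = 0x1B7A5 → wrap carry → 0xB7A6
  0xB7A6 + 0xB2BD = 0x16A63 → wrap carry → 0x6A64
  0x6A64 + 0xD547 = 0x13FAB → wrap carry → 0x3FAC
One's-complement sum = 0x3FAC.
Checksum = ~0x3FAC & 0xFFFF = 0xC053.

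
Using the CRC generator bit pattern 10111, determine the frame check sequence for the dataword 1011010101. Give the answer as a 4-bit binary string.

1010

Append 4 zeros: 10110101010000. Divide by 10111 (XOR where the leading bit is 1):
  pos 0: 10110 XOR 10111 = 00001
  pos 4: 11010 XOR 10111 = 01101
  pos 5: 11011 XOR 10111 = 01100
  pos 6: 11000 XOR 10111 = 01111
  pos 7: 11110 XOR 10111 = 01001
  pos 8: 10010 XOR 10111 = 00101
Remainder (last 4 bits) = 1010. This is the CRC / FCS.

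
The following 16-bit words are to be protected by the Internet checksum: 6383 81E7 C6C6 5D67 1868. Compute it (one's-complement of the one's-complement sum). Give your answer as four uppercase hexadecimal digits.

One's-complement addition (fold any carry out of bit 15 back into bit 0):
  0x6383 + 0x81E7 = 0x0E56A
  0xE56A + 0xC6C6 = 0x1AC30 → wrap carry → 0xAC31
  0xAC31 + 0x5D67 = 0x10998 → wrap carry → 0x0999
  0x0999 + 0x1868 = 0x02201
One's-complement sum = 0x2201.
Checksum = ~0x2201 & 0xFFFF = 0xDDFE.

DDFE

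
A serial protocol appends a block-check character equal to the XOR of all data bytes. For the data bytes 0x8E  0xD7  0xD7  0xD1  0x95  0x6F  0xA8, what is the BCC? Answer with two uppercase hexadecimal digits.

0D

XOR the bytes together:
  start with 0x8E
  0x8E ⊕ 0xD7 = 0x59
  0x59 ⊕ 0xD7 = 0x8E
  0x8E ⊕ 0xD1 = 0x5F
  0x5F ⊕ 0x95 = 0xCA
  0xCA ⊕ 0x6F = 0xA5
  0xA5 ⊕ 0xA8 = 0x0D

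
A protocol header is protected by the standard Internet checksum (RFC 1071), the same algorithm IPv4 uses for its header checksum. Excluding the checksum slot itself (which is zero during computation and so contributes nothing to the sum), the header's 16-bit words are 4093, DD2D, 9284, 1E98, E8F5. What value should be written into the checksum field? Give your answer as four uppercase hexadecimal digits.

482C

One's-complement addition (fold any carry out of bit 15 back into bit 0):
  0x4093 + 0xDD2D = 0x11DC0 → wrap carry → 0x1DC1
  0x1DC1 + 0x9284 = 0x0B045
  0xB045 + 0x1E98 = 0x0CEDD
  0xCEDD + 0xE8F5 = 0x1B7D2 → wrap carry → 0xB7D3
One's-complement sum = 0xB7D3.
Checksum = ~0xB7D3 & 0xFFFF = 0x482C.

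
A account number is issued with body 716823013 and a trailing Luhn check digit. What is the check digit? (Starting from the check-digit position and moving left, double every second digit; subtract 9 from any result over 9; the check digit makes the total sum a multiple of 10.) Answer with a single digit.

9

Partial digits right→left: 3 1 0 3 2 8 6 1 7
Double every second digit counting from the check-digit position (so the 1st, 3rd, 5th, ... of the partial from the right).
  doubled (with −9 where >9): 6 0 4 3 5 → sum 18
  kept as-is: 1 3 8 1 → sum 13
Total = 18 + 13 = 31.
Check digit = (10 − (31 mod 10)) mod 10 = 9.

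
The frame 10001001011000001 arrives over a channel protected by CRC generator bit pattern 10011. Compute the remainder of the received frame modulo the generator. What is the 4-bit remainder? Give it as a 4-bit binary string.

0001

Modulo-2 division of 10001001011000001 by 10011:
  pos 0: 10001 XOR 10011 = 00010
  pos 3: 10001 XOR 10011 = 00010
  pos 6: 10011 XOR 10011 = 00000
Remainder = 0001 (nonzero — an error is detected).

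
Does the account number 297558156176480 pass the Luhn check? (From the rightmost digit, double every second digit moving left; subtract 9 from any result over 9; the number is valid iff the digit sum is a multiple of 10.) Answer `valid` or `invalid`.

From the right, keep odd positions and double even positions (subtract 9 from any doubled value over 9):
  doubled (positions 2,4,...): 7 3 2 1 7 1 9 → sum 30
  kept (positions 1,3,...): 0 4 7 6 1 5 7 2 → sum 32
Total = 62.
62 mod 10 = 2, so the number is invalid.

invalid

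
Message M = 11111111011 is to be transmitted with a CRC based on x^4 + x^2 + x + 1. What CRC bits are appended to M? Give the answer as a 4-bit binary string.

0101

Append 4 zeros: 111111110110000. Divide by 10111 (XOR where the leading bit is 1):
  pos 0: 11111 XOR 10111 = 01000
  pos 1: 10001 XOR 10111 = 00110
  pos 3: 11011 XOR 10111 = 01100
  pos 4: 11000 XOR 10111 = 01111
  pos 5: 11111 XOR 10111 = 01000
  pos 6: 10001 XOR 10111 = 00110
  pos 8: 11000 XOR 10111 = 01111
  pos 9: 11110 XOR 10111 = 01001
  pos 10: 10010 XOR 10111 = 00101
Remainder (last 4 bits) = 0101. This is the CRC / FCS.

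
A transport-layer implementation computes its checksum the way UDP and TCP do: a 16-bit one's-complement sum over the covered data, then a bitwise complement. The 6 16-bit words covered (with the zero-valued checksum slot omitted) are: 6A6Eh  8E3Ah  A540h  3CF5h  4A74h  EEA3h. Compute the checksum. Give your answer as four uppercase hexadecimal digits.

EC08

One's-complement addition (fold any carry out of bit 15 back into bit 0):
  0x6A6E + 0x8E3A = 0x0F8A8
  0xF8A8 + 0xA540 = 0x19DE8 → wrap carry → 0x9DE9
  0x9DE9 + 0x3CF5 = 0x0DADE
  0xDADE + 0x4A74 = 0x12552 → wrap carry → 0x2553
  0x2553 + 0xEEA3 = 0x113F6 → wrap carry → 0x13F7
One's-complement sum = 0x13F7.
Checksum = ~0x13F7 & 0xFFFF = 0xEC08.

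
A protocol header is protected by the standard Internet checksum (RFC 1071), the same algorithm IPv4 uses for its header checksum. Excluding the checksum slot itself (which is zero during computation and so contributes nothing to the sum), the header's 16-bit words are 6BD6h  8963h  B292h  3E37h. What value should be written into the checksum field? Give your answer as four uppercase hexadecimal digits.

One's-complement addition (fold any carry out of bit 15 back into bit 0):
  0x6BD6 + 0x8963 = 0x0F539
  0xF539 + 0xB292 = 0x1A7CB → wrap carry → 0xA7CC
  0xA7CC + 0x3E37 = 0x0E603
One's-complement sum = 0xE603.
Checksum = ~0xE603 & 0xFFFF = 0x19FC.

19FC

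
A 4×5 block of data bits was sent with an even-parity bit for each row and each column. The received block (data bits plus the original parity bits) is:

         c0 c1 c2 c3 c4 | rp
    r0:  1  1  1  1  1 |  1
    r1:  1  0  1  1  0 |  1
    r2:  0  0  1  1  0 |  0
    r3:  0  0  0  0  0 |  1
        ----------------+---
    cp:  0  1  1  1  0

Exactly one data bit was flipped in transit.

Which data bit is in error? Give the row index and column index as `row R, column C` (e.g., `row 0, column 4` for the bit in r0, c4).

row 3, column 4

Recompute each row's even parity and compare to rp:
  r0: data parity 1, sent rp 1 → ok
  r1: data parity 1, sent rp 1 → ok
  r2: data parity 0, sent rp 0 → ok
  r3: data parity 0, sent rp 1 → mismatch
Recompute each column's even parity and compare to cp:
  c0: data parity 0, sent cp 0 → ok
  c1: data parity 1, sent cp 1 → ok
  c2: data parity 1, sent cp 1 → ok
  c3: data parity 1, sent cp 1 → ok
  c4: data parity 1, sent cp 0 → mismatch
Exactly one row (r3) and one column (c4) fail → the flipped bit is at their intersection.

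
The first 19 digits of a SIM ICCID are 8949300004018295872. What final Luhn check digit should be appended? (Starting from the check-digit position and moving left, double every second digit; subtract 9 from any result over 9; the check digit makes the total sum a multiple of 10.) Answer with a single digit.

Partial digits right→left: 2 7 8 5 9 2 8 1 0 4 0 0 0 0 3 9 4 9 8
Double every second digit counting from the check-digit position (so the 1st, 3rd, 5th, ... of the partial from the right).
  doubled (with −9 where >9): 4 7 9 7 0 0 0 6 8 7 → sum 48
  kept as-is: 7 5 2 1 4 0 0 9 9 → sum 37
Total = 48 + 37 = 85.
Check digit = (10 − (85 mod 10)) mod 10 = 5.

5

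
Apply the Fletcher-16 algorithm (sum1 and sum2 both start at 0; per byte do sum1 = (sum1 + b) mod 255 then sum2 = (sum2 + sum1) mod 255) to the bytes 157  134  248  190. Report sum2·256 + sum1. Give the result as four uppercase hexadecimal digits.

BADB

Running sums (mod 255):
  after byte 0 (157): sum1=157, sum2=157
  after byte 1 (134): sum1=36, sum2=193
  after byte 2 (248): sum1=29, sum2=222
  after byte 3 (190): sum1=219, sum2=186
Checksum = sum2·256 + sum1 = 186·256 + 219 = 47835 = 0xBADB.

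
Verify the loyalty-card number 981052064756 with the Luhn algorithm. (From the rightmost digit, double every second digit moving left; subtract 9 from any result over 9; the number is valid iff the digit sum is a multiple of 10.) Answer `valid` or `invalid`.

From the right, keep odd positions and double even positions (subtract 9 from any doubled value over 9):
  doubled (positions 2,4,...): 1 8 0 1 2 9 → sum 21
  kept (positions 1,3,...): 6 7 6 2 0 8 → sum 29
Total = 50.
50 mod 10 = 0, so the number is valid.

valid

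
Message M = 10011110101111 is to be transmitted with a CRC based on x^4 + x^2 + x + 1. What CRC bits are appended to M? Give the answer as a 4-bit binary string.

1100

Append 4 zeros: 100111101011110000. Divide by 10111 (XOR where the leading bit is 1):
  pos 0: 10011 XOR 10111 = 00100
  pos 2: 10011 XOR 10111 = 00100
  pos 4: 10001 XOR 10111 = 00110
  pos 6: 11001 XOR 10111 = 01110
  pos 7: 11101 XOR 10111 = 01010
  pos 8: 10101 XOR 10111 = 00010
  pos 11: 10100 XOR 10111 = 00011
Remainder (last 4 bits) = 1100. This is the CRC / FCS.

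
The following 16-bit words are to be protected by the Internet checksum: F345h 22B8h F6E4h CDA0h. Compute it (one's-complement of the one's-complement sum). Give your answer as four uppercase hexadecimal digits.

257C

One's-complement addition (fold any carry out of bit 15 back into bit 0):
  0xF345 + 0x22B8 = 0x115FD → wrap carry → 0x15FE
  0x15FE + 0xF6E4 = 0x10CE2 → wrap carry → 0x0CE3
  0x0CE3 + 0xCDA0 = 0x0DA83
One's-complement sum = 0xDA83.
Checksum = ~0xDA83 & 0xFFFF = 0x257C.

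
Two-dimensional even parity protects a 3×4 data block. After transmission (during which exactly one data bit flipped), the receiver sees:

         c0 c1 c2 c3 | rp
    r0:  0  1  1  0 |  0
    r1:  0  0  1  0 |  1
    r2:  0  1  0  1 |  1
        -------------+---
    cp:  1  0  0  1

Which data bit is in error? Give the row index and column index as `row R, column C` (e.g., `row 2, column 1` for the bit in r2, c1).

row 2, column 0

Recompute each row's even parity and compare to rp:
  r0: data parity 0, sent rp 0 → ok
  r1: data parity 1, sent rp 1 → ok
  r2: data parity 0, sent rp 1 → mismatch
Recompute each column's even parity and compare to cp:
  c0: data parity 0, sent cp 1 → mismatch
  c1: data parity 0, sent cp 0 → ok
  c2: data parity 0, sent cp 0 → ok
  c3: data parity 1, sent cp 1 → ok
Exactly one row (r2) and one column (c0) fail → the flipped bit is at their intersection.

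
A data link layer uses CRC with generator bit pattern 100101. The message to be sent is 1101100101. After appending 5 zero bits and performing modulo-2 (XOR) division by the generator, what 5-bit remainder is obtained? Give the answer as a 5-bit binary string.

00110

Append 5 zeros: 110110010100000. Divide by 100101 (XOR where the leading bit is 1):
  pos 0: 110110 XOR 100101 = 010011
  pos 1: 100110 XOR 100101 = 000011
  pos 5: 111010 XOR 100101 = 011111
  pos 6: 111110 XOR 100101 = 011011
  pos 7: 110110 XOR 100101 = 010011
  pos 8: 100110 XOR 100101 = 000011
Remainder (last 5 bits) = 00110. This is the CRC / FCS.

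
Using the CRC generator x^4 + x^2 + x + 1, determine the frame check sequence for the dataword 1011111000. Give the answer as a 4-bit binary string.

0011

Append 4 zeros: 10111110000000. Divide by 10111 (XOR where the leading bit is 1):
  pos 0: 10111 XOR 10111 = 00000
  pos 5: 11000 XOR 10111 = 01111
  pos 6: 11110 XOR 10111 = 01001
  pos 7: 10010 XOR 10111 = 00101
  pos 9: 10100 XOR 10111 = 00011
Remainder (last 4 bits) = 0011. This is the CRC / FCS.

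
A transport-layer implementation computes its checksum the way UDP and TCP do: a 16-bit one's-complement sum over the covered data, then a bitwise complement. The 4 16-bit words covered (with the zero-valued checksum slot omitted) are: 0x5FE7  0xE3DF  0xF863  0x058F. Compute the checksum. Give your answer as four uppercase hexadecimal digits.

BE45

One's-complement addition (fold any carry out of bit 15 back into bit 0):
  0x5FE7 + 0xE3DF = 0x143C6 → wrap carry → 0x43C7
  0x43C7 + 0xF863 = 0x13C2A → wrap carry → 0x3C2B
  0x3C2B + 0x058F = 0x041BA
One's-complement sum = 0x41BA.
Checksum = ~0x41BA & 0xFFFF = 0xBE45.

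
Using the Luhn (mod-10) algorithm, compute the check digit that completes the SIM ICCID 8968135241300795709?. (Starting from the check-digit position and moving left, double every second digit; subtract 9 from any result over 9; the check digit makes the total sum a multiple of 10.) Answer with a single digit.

5

Partial digits right→left: 9 0 7 5 9 7 0 0 3 1 4 2 5 3 1 8 6 9 8
Double every second digit counting from the check-digit position (so the 1st, 3rd, 5th, ... of the partial from the right).
  doubled (with −9 where >9): 9 5 9 0 6 8 1 2 3 7 → sum 50
  kept as-is: 0 5 7 0 1 2 3 8 9 → sum 35
Total = 50 + 35 = 85.
Check digit = (10 − (85 mod 10)) mod 10 = 5.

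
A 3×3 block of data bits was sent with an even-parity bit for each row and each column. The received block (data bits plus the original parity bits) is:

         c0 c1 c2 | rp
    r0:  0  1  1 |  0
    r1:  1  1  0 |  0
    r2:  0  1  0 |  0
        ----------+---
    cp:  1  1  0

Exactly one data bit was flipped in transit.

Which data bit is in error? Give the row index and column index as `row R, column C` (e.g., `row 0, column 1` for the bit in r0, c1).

Recompute each row's even parity and compare to rp:
  r0: data parity 0, sent rp 0 → ok
  r1: data parity 0, sent rp 0 → ok
  r2: data parity 1, sent rp 0 → mismatch
Recompute each column's even parity and compare to cp:
  c0: data parity 1, sent cp 1 → ok
  c1: data parity 1, sent cp 1 → ok
  c2: data parity 1, sent cp 0 → mismatch
Exactly one row (r2) and one column (c2) fail → the flipped bit is at their intersection.

row 2, column 2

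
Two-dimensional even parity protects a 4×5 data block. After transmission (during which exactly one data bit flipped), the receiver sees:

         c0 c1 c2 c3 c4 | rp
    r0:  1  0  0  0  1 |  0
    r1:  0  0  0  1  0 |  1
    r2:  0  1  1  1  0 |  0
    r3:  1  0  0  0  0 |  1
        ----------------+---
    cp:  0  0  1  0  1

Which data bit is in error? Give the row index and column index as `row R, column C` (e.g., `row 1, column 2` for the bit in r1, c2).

row 2, column 1

Recompute each row's even parity and compare to rp:
  r0: data parity 0, sent rp 0 → ok
  r1: data parity 1, sent rp 1 → ok
  r2: data parity 1, sent rp 0 → mismatch
  r3: data parity 1, sent rp 1 → ok
Recompute each column's even parity and compare to cp:
  c0: data parity 0, sent cp 0 → ok
  c1: data parity 1, sent cp 0 → mismatch
  c2: data parity 1, sent cp 1 → ok
  c3: data parity 0, sent cp 0 → ok
  c4: data parity 1, sent cp 1 → ok
Exactly one row (r2) and one column (c1) fail → the flipped bit is at their intersection.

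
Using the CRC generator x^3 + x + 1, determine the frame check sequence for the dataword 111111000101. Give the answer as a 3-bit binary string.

Append 3 zeros: 111111000101000. Divide by 1011 (XOR where the leading bit is 1):
  pos 0: 1111 XOR 1011 = 0100
  pos 1: 1001 XOR 1011 = 0010
  pos 3: 1010 XOR 1011 = 0001
  pos 6: 1001 XOR 1011 = 0010
  pos 8: 1001 XOR 1011 = 0010
  pos 10: 1000 XOR 1011 = 0011
Remainder (last 3 bits) = 110. This is the CRC / FCS.

110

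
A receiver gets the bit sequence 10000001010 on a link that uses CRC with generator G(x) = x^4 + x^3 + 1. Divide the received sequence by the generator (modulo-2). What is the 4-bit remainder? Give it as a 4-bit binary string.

0000

Modulo-2 division of 10000001010 by 11001:
  pos 0: 10000 XOR 11001 = 01001
  pos 1: 10010 XOR 11001 = 01011
  pos 2: 10110 XOR 11001 = 01111
  pos 3: 11111 XOR 11001 = 00110
  pos 5: 11001 XOR 11001 = 00000
Remainder = 0000 (zero — the frame passes the CRC check).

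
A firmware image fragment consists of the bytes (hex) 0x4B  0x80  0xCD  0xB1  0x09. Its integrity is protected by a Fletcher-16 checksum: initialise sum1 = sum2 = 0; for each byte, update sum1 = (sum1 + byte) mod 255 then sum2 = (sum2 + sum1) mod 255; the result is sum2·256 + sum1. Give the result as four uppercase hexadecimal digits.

5054

Running sums (mod 255):
  after byte 0 (0x4B): sum1=75, sum2=75
  after byte 1 (0x80): sum1=203, sum2=23
  after byte 2 (0xCD): sum1=153, sum2=176
  after byte 3 (0xB1): sum1=75, sum2=251
  after byte 4 (0x09): sum1=84, sum2=80
Checksum = sum2·256 + sum1 = 80·256 + 84 = 20564 = 0x5054.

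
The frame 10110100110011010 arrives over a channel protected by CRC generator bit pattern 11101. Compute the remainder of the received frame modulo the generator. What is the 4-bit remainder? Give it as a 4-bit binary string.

0010

Modulo-2 division of 10110100110011010 by 11101:
  pos 0: 10110 XOR 11101 = 01011
  pos 1: 10111 XOR 11101 = 01010
  pos 2: 10100 XOR 11101 = 01001
  pos 3: 10010 XOR 11101 = 01111
  pos 4: 11111 XOR 11101 = 00010
  pos 7: 10100 XOR 11101 = 01001
  pos 8: 10011 XOR 11101 = 01110
  pos 9: 11101 XOR 11101 = 00000
Remainder = 0010 (nonzero — an error is detected).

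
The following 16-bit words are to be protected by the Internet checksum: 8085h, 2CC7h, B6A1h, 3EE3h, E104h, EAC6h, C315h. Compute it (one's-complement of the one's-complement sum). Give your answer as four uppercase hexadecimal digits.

CE4C

One's-complement addition (fold any carry out of bit 15 back into bit 0):
  0x8085 + 0x2CC7 = 0x0AD4C
  0xAD4C + 0xB6A1 = 0x163ED → wrap carry → 0x63EE
  0x63EE + 0x3EE3 = 0x0A2D1
  0xA2D1 + 0xE104 = 0x183D5 → wrap carry → 0x83D6
  0x83D6 + 0xEAC6 = 0x16E9C → wrap carry → 0x6E9D
  0x6E9D + 0xC315 = 0x131B2 → wrap carry → 0x31B3
One's-complement sum = 0x31B3.
Checksum = ~0x31B3 & 0xFFFF = 0xCE4C.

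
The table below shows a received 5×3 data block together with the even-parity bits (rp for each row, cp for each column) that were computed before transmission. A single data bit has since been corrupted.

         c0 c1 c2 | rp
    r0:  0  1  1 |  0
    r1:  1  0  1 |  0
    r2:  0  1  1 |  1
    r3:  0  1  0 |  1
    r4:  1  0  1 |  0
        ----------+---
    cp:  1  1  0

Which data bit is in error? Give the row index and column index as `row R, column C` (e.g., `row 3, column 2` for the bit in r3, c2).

Recompute each row's even parity and compare to rp:
  r0: data parity 0, sent rp 0 → ok
  r1: data parity 0, sent rp 0 → ok
  r2: data parity 0, sent rp 1 → mismatch
  r3: data parity 1, sent rp 1 → ok
  r4: data parity 0, sent rp 0 → ok
Recompute each column's even parity and compare to cp:
  c0: data parity 0, sent cp 1 → mismatch
  c1: data parity 1, sent cp 1 → ok
  c2: data parity 0, sent cp 0 → ok
Exactly one row (r2) and one column (c0) fail → the flipped bit is at their intersection.

row 2, column 0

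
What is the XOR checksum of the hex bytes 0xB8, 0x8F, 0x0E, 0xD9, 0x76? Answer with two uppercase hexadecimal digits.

XOR the bytes together:
  start with 0xB8
  0xB8 ⊕ 0x8F = 0x37
  0x37 ⊕ 0x0E = 0x39
  0x39 ⊕ 0xD9 = 0xE0
  0xE0 ⊕ 0x76 = 0x96

96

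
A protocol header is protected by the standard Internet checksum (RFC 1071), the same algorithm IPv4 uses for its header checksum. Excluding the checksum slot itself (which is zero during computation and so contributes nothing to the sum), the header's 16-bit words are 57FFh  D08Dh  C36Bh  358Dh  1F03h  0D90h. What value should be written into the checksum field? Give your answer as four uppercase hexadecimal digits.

B1E6

One's-complement addition (fold any carry out of bit 15 back into bit 0):
  0x57FF + 0xD08D = 0x1288C → wrap carry → 0x288D
  0x288D + 0xC36B = 0x0EBF8
  0xEBF8 + 0x358D = 0x12185 → wrap carry → 0x2186
  0x2186 + 0x1F03 = 0x04089
  0x4089 + 0x0D90 = 0x04E19
One's-complement sum = 0x4E19.
Checksum = ~0x4E19 & 0xFFFF = 0xB1E6.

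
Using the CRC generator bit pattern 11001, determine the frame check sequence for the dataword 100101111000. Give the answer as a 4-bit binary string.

Append 4 zeros: 1001011110000000. Divide by 11001 (XOR where the leading bit is 1):
  pos 0: 10010 XOR 11001 = 01011
  pos 1: 10111 XOR 11001 = 01110
  pos 2: 11101 XOR 11001 = 00100
  pos 4: 10011 XOR 11001 = 01010
  pos 5: 10100 XOR 11001 = 01101
  pos 6: 11010 XOR 11001 = 00011
  pos 9: 11000 XOR 11001 = 00001
Remainder (last 4 bits) = 0100. This is the CRC / FCS.

0100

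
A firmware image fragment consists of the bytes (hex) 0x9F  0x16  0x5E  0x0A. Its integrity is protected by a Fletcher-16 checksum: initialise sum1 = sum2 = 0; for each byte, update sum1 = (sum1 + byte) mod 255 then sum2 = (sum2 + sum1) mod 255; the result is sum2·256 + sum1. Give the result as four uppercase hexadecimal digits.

871E

Running sums (mod 255):
  after byte 0 (0x9F): sum1=159, sum2=159
  after byte 1 (0x16): sum1=181, sum2=85
  after byte 2 (0x5E): sum1=20, sum2=105
  after byte 3 (0x0A): sum1=30, sum2=135
Checksum = sum2·256 + sum1 = 135·256 + 30 = 34590 = 0x871E.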